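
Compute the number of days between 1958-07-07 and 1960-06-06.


From 1958-07-07 to 1960-06-06
1958-07-07: days before July = 31 + 28 + 31 + 30 + 31 + 30 = 181 (1958 is not a leap year); day of year = 181 + 7 = 188
1960-06-06: days before June = 31 + 29 + 31 + 30 + 31 = 152 (1960 is a leap year); day of year = 152 + 6 = 158
Rest of 1958: 365 - 188 = 177
Full years 1959 (365): 365
Total = 177 + 365 + 158 = 700

700 days


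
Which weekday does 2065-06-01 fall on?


Date: June 1, 2065
Anchor: Jan 1, 2065. With p = 2065 - 1 = 2064: (p + p//4 - p//100 + p//400) mod 7 = (2064 + 516 - 20 + 5) mod 7 = 2565 mod 7 = 3 -> Thursday (Mon=0 ... Sun=6)
Days before June (Jan-May): 151; offset = 151 + 1 - 1 = 151
Weekday index = (3 + 151) mod 7 = 0

Day of the week: Monday


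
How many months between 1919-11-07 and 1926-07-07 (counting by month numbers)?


From November 1919 to July 1926
7 years * 12 = 84 months, minus 4 months = 80

80 months


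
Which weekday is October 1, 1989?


Target: October 1, 1989
Anchor: Jan 1, 1989. With p = 1989 - 1 = 1988: (p + p//4 - p//100 + p//400) mod 7 = (1988 + 497 - 19 + 4) mod 7 = 2470 mod 7 = 6 -> Sunday (Mon=0 ... Sun=6)
Days before October (Jan-Sep): 273 days
Weekday index = (6 + 273) mod 7 = 6

Sunday


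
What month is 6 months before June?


June is month 6
6 - 6 = 0; wrap: 0 + 12 = 12

December


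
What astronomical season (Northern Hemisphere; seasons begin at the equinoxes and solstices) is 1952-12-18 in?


Date: December 18
Astronomical Autumn (approx.; exact equinox/solstice day varies by year): September 22 to December 20
December 18 falls within the Autumn window

Autumn


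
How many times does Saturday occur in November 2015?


November 2015 has 30 days
Anchor: Jan 1, 2015. With p = 2015 - 1 = 2014: (p + p//4 - p//100 + p//400) mod 7 = (2014 + 503 - 20 + 5) mod 7 = 2502 mod 7 = 3 -> Thursday (Mon=0 ... Sun=6)
Days before November (Jan-Oct): 304; November 1 index = (3 + 304) mod 7 = 6 -> Sunday
First Saturday is November 7
Saturdays: 7, 14, 21, 28

4 Saturdays


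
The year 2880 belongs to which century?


Century = (year - 1) // 100 + 1
= (2880 - 1) // 100 + 1
= 2879 // 100 + 1
= 28 + 1

29th century


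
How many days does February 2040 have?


February 2040 (leap year: yes)

29 days


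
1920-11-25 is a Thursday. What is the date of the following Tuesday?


Current: Thursday
Target: Tuesday
Days ahead: 5

Next Tuesday: 1920-11-30


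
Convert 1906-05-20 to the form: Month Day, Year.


ISO 1906-05-20 parses as year=1906, month=05, day=20
Month 5 -> May

May 20, 1906


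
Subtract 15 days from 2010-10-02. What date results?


Start: 2010-10-02, subtract 15 days
Back 2 days from October 2 reaches September 30, 2010 -> 13 left
September 2010: 30 - 13 = 17 -> lands on September 17

Result: 2010-09-17


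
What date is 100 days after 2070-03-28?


Start: 2070-03-28, add 100 days
March 2070 has 31 days: 31 - 28 = 3 days to March 31 -> 97 left
April 2070 has 30 days -> 67 left
May 2070 has 31 days -> 36 left
June 2070 has 30 days -> 6 left
July 2070: 6 <= 31 -> lands on July 6

Result: 2070-07-06


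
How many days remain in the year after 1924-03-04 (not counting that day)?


Day of year: 64 of 366
Remaining = 366 - 64

302 days


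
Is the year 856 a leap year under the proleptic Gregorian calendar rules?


Gregorian leap year rule: divisible by 4, but not by 100, unless also by 400.
856 is divisible by 4 but not 100 -> leap year

Yes


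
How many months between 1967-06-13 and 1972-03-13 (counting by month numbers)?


From June 1967 to March 1972
5 years * 12 = 60 months, minus 3 months = 57

57 months


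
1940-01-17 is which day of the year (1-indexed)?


Date: January 17, 1940
No months before January
Plus 17 days in January

Day of year: 17


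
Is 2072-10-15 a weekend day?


Anchor: Jan 1, 2072. With p = 2072 - 1 = 2071: (p + p//4 - p//100 + p//400) mod 7 = (2071 + 517 - 20 + 5) mod 7 = 2573 mod 7 = 4 -> Friday (Mon=0 ... Sun=6)
Day of year: 289; offset = 288
Weekday index = (4 + 288) mod 7 = 5 -> Saturday
Weekend days: Saturday, Sunday

Yes


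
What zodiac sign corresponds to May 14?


Date: May 14
Conventional tropical zodiac dates: Taurus from April 20 onward; Gemini starts May 21
May 14 falls within the Taurus range

Taurus


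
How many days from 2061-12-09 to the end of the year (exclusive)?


Day of year: 343 of 365
Remaining = 365 - 343

22 days


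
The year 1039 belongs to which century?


Century = (year - 1) // 100 + 1
= (1039 - 1) // 100 + 1
= 1038 // 100 + 1
= 10 + 1

11th century


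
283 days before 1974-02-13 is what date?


Start: 1974-02-13, subtract 283 days
Back 13 days from February 13 reaches January 31, 1974 -> 270 left
January 1974 has 31 days -> back to December 31, 1973 -> 239 left
December 1973 has 31 days -> back to November 30, 1973 -> 208 left
November 1973 has 30 days -> back to October 31, 1973 -> 178 left
October 1973 has 31 days -> back to September 30, 1973 -> 147 left
September 1973 has 30 days -> back to August 31, 1973 -> 117 left
August 1973 has 31 days -> back to July 31, 1973 -> 86 left
July 1973 has 31 days -> back to June 30, 1973 -> 55 left
June 1973 has 30 days -> back to May 31, 1973 -> 25 left
May 1973: 31 - 25 = 6 -> lands on May 6

Result: 1973-05-06


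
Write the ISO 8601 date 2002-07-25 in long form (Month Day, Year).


ISO 2002-07-25 parses as year=2002, month=07, day=25
Month 7 -> July

July 25, 2002


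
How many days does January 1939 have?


January 1939

31 days


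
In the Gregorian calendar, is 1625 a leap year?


Gregorian leap year rule: divisible by 4, but not by 100, unless also by 400.
1625 is not divisible by 4 -> not a leap year

No


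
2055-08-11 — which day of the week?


Date: August 11, 2055
Anchor: Jan 1, 2055. With p = 2055 - 1 = 2054: (p + p//4 - p//100 + p//400) mod 7 = (2054 + 513 - 20 + 5) mod 7 = 2552 mod 7 = 4 -> Friday (Mon=0 ... Sun=6)
Days before August (Jan-Jul): 212; offset = 212 + 11 - 1 = 222
Weekday index = (4 + 222) mod 7 = 2

Day of the week: Wednesday


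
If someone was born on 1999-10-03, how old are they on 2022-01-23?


Birth: 1999-10-03
Reference: 2022-01-23
Year difference: 2022 - 1999 = 23
Birthday not yet reached in 2022, subtract 1

22 years old


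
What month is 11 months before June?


June is month 6
6 - 11 = -5; wrap: -5 + 12 = 7

July


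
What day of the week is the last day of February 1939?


February 1939 has 28 days
Anchor: Jan 1, 1939. With p = 1939 - 1 = 1938: (p + p//4 - p//100 + p//400) mod 7 = (1938 + 484 - 19 + 4) mod 7 = 2407 mod 7 = 6 -> Sunday (Mon=0 ... Sun=6)
Days before February (Jan): 31; February 1 index = (6 + 31) mod 7 = 2 -> Wednesday
Last day offset: 28 - 1 = 27 days
Weekday index = (2 + 27) mod 7 = 1

Tuesday, February 28


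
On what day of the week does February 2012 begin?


Target: February 1, 2012
Anchor: Jan 1, 2012. With p = 2012 - 1 = 2011: (p + p//4 - p//100 + p//400) mod 7 = (2011 + 502 - 20 + 5) mod 7 = 2498 mod 7 = 6 -> Sunday (Mon=0 ... Sun=6)
Days before February (Jan): 31 days
Weekday index = (6 + 31) mod 7 = 2

Wednesday


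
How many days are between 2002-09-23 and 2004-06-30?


From 2002-09-23 to 2004-06-30
2002-09-23: days before September = 31 + 28 + 31 + 30 + 31 + 30 + 31 + 31 = 243 (2002 is not a leap year); day of year = 243 + 23 = 266
2004-06-30: days before June = 31 + 29 + 31 + 30 + 31 = 152 (2004 is a leap year); day of year = 152 + 30 = 182
Rest of 2002: 365 - 266 = 99
Full years 2003 (365): 365
Total = 99 + 365 + 182 = 646

646 days


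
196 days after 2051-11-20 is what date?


Start: 2051-11-20, add 196 days
November 2051 has 30 days: 30 - 20 = 10 days to November 30 -> 186 left
December 2051 has 31 days -> 155 left
January 2052 has 31 days -> 124 left
February 2052 has 29 days -> 95 left
March 2052 has 31 days -> 64 left
April 2052 has 30 days -> 34 left
May 2052 has 31 days -> 3 left
June 2052: 3 <= 30 -> lands on June 3

Result: 2052-06-03


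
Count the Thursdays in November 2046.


November 2046 has 30 days
Anchor: Jan 1, 2046. With p = 2046 - 1 = 2045: (p + p//4 - p//100 + p//400) mod 7 = (2045 + 511 - 20 + 5) mod 7 = 2541 mod 7 = 0 -> Monday (Mon=0 ... Sun=6)
Days before November (Jan-Oct): 304; November 1 index = (0 + 304) mod 7 = 3 -> Thursday
First Thursday is November 1
Thursdays: 1, 8, 15, 22, 29

5 Thursdays


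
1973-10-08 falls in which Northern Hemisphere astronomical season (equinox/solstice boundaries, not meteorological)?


Date: October 8
Astronomical Autumn (approx.; exact equinox/solstice day varies by year): September 22 to December 20
October 8 falls within the Autumn window

Autumn


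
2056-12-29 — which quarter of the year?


Month: December (month 12)
Q1: Jan-Mar, Q2: Apr-Jun, Q3: Jul-Sep, Q4: Oct-Dec

Q4


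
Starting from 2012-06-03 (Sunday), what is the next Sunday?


Current: Sunday
Target: Sunday
Days ahead: 7

Next Sunday: 2012-06-10


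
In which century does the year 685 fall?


Century = (year - 1) // 100 + 1
= (685 - 1) // 100 + 1
= 684 // 100 + 1
= 6 + 1

7th century


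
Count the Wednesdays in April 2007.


April 2007 has 30 days
Anchor: Jan 1, 2007. With p = 2007 - 1 = 2006: (p + p//4 - p//100 + p//400) mod 7 = (2006 + 501 - 20 + 5) mod 7 = 2492 mod 7 = 0 -> Monday (Mon=0 ... Sun=6)
Days before April (Jan-Mar): 90; April 1 index = (0 + 90) mod 7 = 6 -> Sunday
First Wednesday is April 4
Wednesdays: 4, 11, 18, 25

4 Wednesdays


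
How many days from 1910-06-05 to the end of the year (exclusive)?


Day of year: 156 of 365
Remaining = 365 - 156

209 days


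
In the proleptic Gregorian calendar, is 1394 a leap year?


Gregorian leap year rule: divisible by 4, but not by 100, unless also by 400.
1394 is not divisible by 4 -> not a leap year

No


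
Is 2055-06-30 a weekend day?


Anchor: Jan 1, 2055. With p = 2055 - 1 = 2054: (p + p//4 - p//100 + p//400) mod 7 = (2054 + 513 - 20 + 5) mod 7 = 2552 mod 7 = 4 -> Friday (Mon=0 ... Sun=6)
Day of year: 181; offset = 180
Weekday index = (4 + 180) mod 7 = 2 -> Wednesday
Weekend days: Saturday, Sunday

No


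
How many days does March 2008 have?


March 2008

31 days


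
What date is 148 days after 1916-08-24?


Start: 1916-08-24, add 148 days
August 1916 has 31 days: 31 - 24 = 7 days to August 31 -> 141 left
September 1916 has 30 days -> 111 left
October 1916 has 31 days -> 80 left
November 1916 has 30 days -> 50 left
December 1916 has 31 days -> 19 left
January 1917: 19 <= 31 -> lands on January 19

Result: 1917-01-19


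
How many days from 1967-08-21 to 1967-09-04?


From 1967-08-21 to 1967-09-04
1967-08-21: days before August = 31 + 28 + 31 + 30 + 31 + 30 + 31 = 212 (1967 is not a leap year); day of year = 212 + 21 = 233
1967-09-04: days before September = 31 + 28 + 31 + 30 + 31 + 30 + 31 + 31 = 243 (1967 is not a leap year); day of year = 243 + 4 = 247
Same year: 247 - 233 = 14

14 days


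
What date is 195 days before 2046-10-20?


Start: 2046-10-20, subtract 195 days
Back 20 days from October 20 reaches September 30, 2046 -> 175 left
September 2046 has 30 days -> back to August 31, 2046 -> 145 left
August 2046 has 31 days -> back to July 31, 2046 -> 114 left
July 2046 has 31 days -> back to June 30, 2046 -> 83 left
June 2046 has 30 days -> back to May 31, 2046 -> 53 left
May 2046 has 31 days -> back to April 30, 2046 -> 22 left
April 2046: 30 - 22 = 8 -> lands on April 8

Result: 2046-04-08


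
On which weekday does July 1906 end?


July 1906 has 31 days
Anchor: Jan 1, 1906. With p = 1906 - 1 = 1905: (p + p//4 - p//100 + p//400) mod 7 = (1905 + 476 - 19 + 4) mod 7 = 2366 mod 7 = 0 -> Monday (Mon=0 ... Sun=6)
Days before July (Jan-Jun): 181; July 1 index = (0 + 181) mod 7 = 6 -> Sunday
Last day offset: 31 - 1 = 30 days
Weekday index = (6 + 30) mod 7 = 1

Tuesday, July 31


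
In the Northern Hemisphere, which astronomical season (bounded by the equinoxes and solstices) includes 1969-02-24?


Date: February 24
Astronomical Winter (approx.; exact equinox/solstice day varies by year): December 21 to March 19
February 24 falls within the Winter window

Winter


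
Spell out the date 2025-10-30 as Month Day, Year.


ISO 2025-10-30 parses as year=2025, month=10, day=30
Month 10 -> October

October 30, 2025


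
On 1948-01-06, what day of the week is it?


Date: January 6, 1948
Anchor: Jan 1, 1948. With p = 1948 - 1 = 1947: (p + p//4 - p//100 + p//400) mod 7 = (1947 + 486 - 19 + 4) mod 7 = 2418 mod 7 = 3 -> Thursday (Mon=0 ... Sun=6)
Days into year = 6 - 1 = 5
Weekday index = (3 + 5) mod 7 = 1

Day of the week: Tuesday


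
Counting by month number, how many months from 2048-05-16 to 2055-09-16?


From May 2048 to September 2055
7 years * 12 = 84 months, plus 4 months = 88

88 months


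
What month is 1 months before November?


November is month 11
11 - 1 = 10

October


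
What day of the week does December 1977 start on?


Target: December 1, 1977
Anchor: Jan 1, 1977. With p = 1977 - 1 = 1976: (p + p//4 - p//100 + p//400) mod 7 = (1976 + 494 - 19 + 4) mod 7 = 2455 mod 7 = 5 -> Saturday (Mon=0 ... Sun=6)
Days before December (Jan-Nov): 334 days
Weekday index = (5 + 334) mod 7 = 3

Thursday


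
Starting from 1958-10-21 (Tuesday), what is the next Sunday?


Current: Tuesday
Target: Sunday
Days ahead: 5

Next Sunday: 1958-10-26


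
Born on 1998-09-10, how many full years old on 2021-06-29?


Birth: 1998-09-10
Reference: 2021-06-29
Year difference: 2021 - 1998 = 23
Birthday not yet reached in 2021, subtract 1

22 years old


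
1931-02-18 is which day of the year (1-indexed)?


Date: February 18, 1931
Days in months 1 through 1: 31
Plus 18 days in February

Day of year: 49


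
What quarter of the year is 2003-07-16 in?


Month: July (month 7)
Q1: Jan-Mar, Q2: Apr-Jun, Q3: Jul-Sep, Q4: Oct-Dec

Q3


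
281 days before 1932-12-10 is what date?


Start: 1932-12-10, subtract 281 days
Back 10 days from December 10 reaches November 30, 1932 -> 271 left
November 1932 has 30 days -> back to October 31, 1932 -> 241 left
October 1932 has 31 days -> back to September 30, 1932 -> 210 left
September 1932 has 30 days -> back to August 31, 1932 -> 180 left
August 1932 has 31 days -> back to July 31, 1932 -> 149 left
July 1932 has 31 days -> back to June 30, 1932 -> 118 left
June 1932 has 30 days -> back to May 31, 1932 -> 88 left
May 1932 has 31 days -> back to April 30, 1932 -> 57 left
April 1932 has 30 days -> back to March 31, 1932 -> 27 left
March 1932: 31 - 27 = 4 -> lands on March 4

Result: 1932-03-04


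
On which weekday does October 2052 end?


October 2052 has 31 days
Anchor: Jan 1, 2052. With p = 2052 - 1 = 2051: (p + p//4 - p//100 + p//400) mod 7 = (2051 + 512 - 20 + 5) mod 7 = 2548 mod 7 = 0 -> Monday (Mon=0 ... Sun=6)
Days before October (Jan-Sep): 274; October 1 index = (0 + 274) mod 7 = 1 -> Tuesday
Last day offset: 31 - 1 = 30 days
Weekday index = (1 + 30) mod 7 = 3

Thursday, October 31


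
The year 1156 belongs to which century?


Century = (year - 1) // 100 + 1
= (1156 - 1) // 100 + 1
= 1155 // 100 + 1
= 11 + 1

12th century


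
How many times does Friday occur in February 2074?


February 2074 has 28 days
Anchor: Jan 1, 2074. With p = 2074 - 1 = 2073: (p + p//4 - p//100 + p//400) mod 7 = (2073 + 518 - 20 + 5) mod 7 = 2576 mod 7 = 0 -> Monday (Mon=0 ... Sun=6)
Days before February (Jan): 31; February 1 index = (0 + 31) mod 7 = 3 -> Thursday
First Friday is February 2
Fridays: 2, 9, 16, 23

4 Fridays


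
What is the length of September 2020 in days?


September 2020

30 days


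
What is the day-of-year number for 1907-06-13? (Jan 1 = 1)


Date: June 13, 1907
Days in months 1 through 5: 151
Plus 13 days in June

Day of year: 164


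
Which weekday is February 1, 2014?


Target: February 1, 2014
Anchor: Jan 1, 2014. With p = 2014 - 1 = 2013: (p + p//4 - p//100 + p//400) mod 7 = (2013 + 503 - 20 + 5) mod 7 = 2501 mod 7 = 2 -> Wednesday (Mon=0 ... Sun=6)
Days before February (Jan): 31 days
Weekday index = (2 + 31) mod 7 = 5

Saturday


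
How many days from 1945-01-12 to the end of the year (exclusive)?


Day of year: 12 of 365
Remaining = 365 - 12

353 days


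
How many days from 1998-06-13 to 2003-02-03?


From 1998-06-13 to 2003-02-03
1998-06-13: days before June = 31 + 28 + 31 + 30 + 31 = 151 (1998 is not a leap year); day of year = 151 + 13 = 164
2003-02-03: days before February = 31; day of year = 31 + 3 = 34
Rest of 1998: 365 - 164 = 201
Full years 1999 (365), 2000 (366), 2001 (365), 2002 (365): 1461
Total = 201 + 1461 + 34 = 1696

1696 days


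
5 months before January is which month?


January is month 1
1 - 5 = -4; wrap: -4 + 12 = 8

August


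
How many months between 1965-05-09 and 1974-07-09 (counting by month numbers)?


From May 1965 to July 1974
9 years * 12 = 108 months, plus 2 months = 110

110 months


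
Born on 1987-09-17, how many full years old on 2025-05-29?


Birth: 1987-09-17
Reference: 2025-05-29
Year difference: 2025 - 1987 = 38
Birthday not yet reached in 2025, subtract 1

37 years old


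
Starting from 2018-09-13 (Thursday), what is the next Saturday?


Current: Thursday
Target: Saturday
Days ahead: 2

Next Saturday: 2018-09-15


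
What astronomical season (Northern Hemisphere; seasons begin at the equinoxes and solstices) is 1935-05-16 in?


Date: May 16
Astronomical Spring (approx.; exact equinox/solstice day varies by year): March 20 to June 20
May 16 falls within the Spring window

Spring


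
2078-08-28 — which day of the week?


Date: August 28, 2078
Anchor: Jan 1, 2078. With p = 2078 - 1 = 2077: (p + p//4 - p//100 + p//400) mod 7 = (2077 + 519 - 20 + 5) mod 7 = 2581 mod 7 = 5 -> Saturday (Mon=0 ... Sun=6)
Days before August (Jan-Jul): 212; offset = 212 + 28 - 1 = 239
Weekday index = (5 + 239) mod 7 = 6

Day of the week: Sunday


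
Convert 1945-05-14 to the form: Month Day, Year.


ISO 1945-05-14 parses as year=1945, month=05, day=14
Month 5 -> May

May 14, 1945


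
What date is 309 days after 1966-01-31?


Start: 1966-01-31, add 309 days
January 31 is the last day of January 1966 -> 309 left
February 1966 has 28 days -> 281 left
March 1966 has 31 days -> 250 left
April 1966 has 30 days -> 220 left
May 1966 has 31 days -> 189 left
June 1966 has 30 days -> 159 left
July 1966 has 31 days -> 128 left
August 1966 has 31 days -> 97 left
September 1966 has 30 days -> 67 left
October 1966 has 31 days -> 36 left
November 1966 has 30 days -> 6 left
December 1966: 6 <= 31 -> lands on December 6

Result: 1966-12-06


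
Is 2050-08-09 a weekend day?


Anchor: Jan 1, 2050. With p = 2050 - 1 = 2049: (p + p//4 - p//100 + p//400) mod 7 = (2049 + 512 - 20 + 5) mod 7 = 2546 mod 7 = 5 -> Saturday (Mon=0 ... Sun=6)
Day of year: 221; offset = 220
Weekday index = (5 + 220) mod 7 = 1 -> Tuesday
Weekend days: Saturday, Sunday

No


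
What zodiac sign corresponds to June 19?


Date: June 19
Conventional tropical zodiac dates: Gemini from May 21 onward; Cancer starts June 21
June 19 falls within the Gemini range

Gemini


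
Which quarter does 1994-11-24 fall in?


Month: November (month 11)
Q1: Jan-Mar, Q2: Apr-Jun, Q3: Jul-Sep, Q4: Oct-Dec

Q4


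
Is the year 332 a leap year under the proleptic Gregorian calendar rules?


Gregorian leap year rule: divisible by 4, but not by 100, unless also by 400.
332 is divisible by 4 but not 100 -> leap year

Yes


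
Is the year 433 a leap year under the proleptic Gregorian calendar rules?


Gregorian leap year rule: divisible by 4, but not by 100, unless also by 400.
433 is not divisible by 4 -> not a leap year

No


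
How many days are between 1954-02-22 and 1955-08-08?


From 1954-02-22 to 1955-08-08
1954-02-22: days before February = 31; day of year = 31 + 22 = 53
1955-08-08: days before August = 31 + 28 + 31 + 30 + 31 + 30 + 31 = 212 (1955 is not a leap year); day of year = 212 + 8 = 220
Rest of 1954: 365 - 53 = 312
Total = 312 + 220 = 532

532 days


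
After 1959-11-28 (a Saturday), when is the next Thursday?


Current: Saturday
Target: Thursday
Days ahead: 5

Next Thursday: 1959-12-03


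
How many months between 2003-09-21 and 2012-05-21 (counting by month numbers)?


From September 2003 to May 2012
9 years * 12 = 108 months, minus 4 months = 104

104 months


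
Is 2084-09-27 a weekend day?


Anchor: Jan 1, 2084. With p = 2084 - 1 = 2083: (p + p//4 - p//100 + p//400) mod 7 = (2083 + 520 - 20 + 5) mod 7 = 2588 mod 7 = 5 -> Saturday (Mon=0 ... Sun=6)
Day of year: 271; offset = 270
Weekday index = (5 + 270) mod 7 = 2 -> Wednesday
Weekend days: Saturday, Sunday

No


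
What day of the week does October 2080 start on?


Target: October 1, 2080
Anchor: Jan 1, 2080. With p = 2080 - 1 = 2079: (p + p//4 - p//100 + p//400) mod 7 = (2079 + 519 - 20 + 5) mod 7 = 2583 mod 7 = 0 -> Monday (Mon=0 ... Sun=6)
Days before October (Jan-Sep): 274 days
Weekday index = (0 + 274) mod 7 = 1

Tuesday


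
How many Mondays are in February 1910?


February 1910 has 28 days
Anchor: Jan 1, 1910. With p = 1910 - 1 = 1909: (p + p//4 - p//100 + p//400) mod 7 = (1909 + 477 - 19 + 4) mod 7 = 2371 mod 7 = 5 -> Saturday (Mon=0 ... Sun=6)
Days before February (Jan): 31; February 1 index = (5 + 31) mod 7 = 1 -> Tuesday
First Monday is February 7
Mondays: 7, 14, 21, 28

4 Mondays


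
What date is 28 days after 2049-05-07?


Start: 2049-05-07, add 28 days
May 2049 has 31 days: 31 - 7 = 24 days to May 31 -> 4 left
June 2049: 4 <= 30 -> lands on June 4

Result: 2049-06-04


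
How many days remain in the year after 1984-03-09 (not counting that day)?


Day of year: 69 of 366
Remaining = 366 - 69

297 days


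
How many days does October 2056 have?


October 2056

31 days


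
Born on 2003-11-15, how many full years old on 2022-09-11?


Birth: 2003-11-15
Reference: 2022-09-11
Year difference: 2022 - 2003 = 19
Birthday not yet reached in 2022, subtract 1

18 years old


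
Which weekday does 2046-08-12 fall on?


Date: August 12, 2046
Anchor: Jan 1, 2046. With p = 2046 - 1 = 2045: (p + p//4 - p//100 + p//400) mod 7 = (2045 + 511 - 20 + 5) mod 7 = 2541 mod 7 = 0 -> Monday (Mon=0 ... Sun=6)
Days before August (Jan-Jul): 212; offset = 212 + 12 - 1 = 223
Weekday index = (0 + 223) mod 7 = 6

Day of the week: Sunday


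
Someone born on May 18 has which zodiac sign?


Date: May 18
Conventional tropical zodiac dates: Taurus from April 20 onward; Gemini starts May 21
May 18 falls within the Taurus range

Taurus


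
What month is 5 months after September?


September is month 9
9 + 5 = 14; wrap: 14 - 12 = 2

February


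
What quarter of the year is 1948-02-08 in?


Month: February (month 2)
Q1: Jan-Mar, Q2: Apr-Jun, Q3: Jul-Sep, Q4: Oct-Dec

Q1


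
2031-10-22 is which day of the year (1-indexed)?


Date: October 22, 2031
Days in months 1 through 9: 273
Plus 22 days in October

Day of year: 295


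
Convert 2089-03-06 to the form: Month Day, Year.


ISO 2089-03-06 parses as year=2089, month=03, day=06
Month 3 -> March

March 6, 2089


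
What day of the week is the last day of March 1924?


March 1924 has 31 days
Anchor: Jan 1, 1924. With p = 1924 - 1 = 1923: (p + p//4 - p//100 + p//400) mod 7 = (1923 + 480 - 19 + 4) mod 7 = 2388 mod 7 = 1 -> Tuesday (Mon=0 ... Sun=6)
Days before March (Jan-Feb): 60; March 1 index = (1 + 60) mod 7 = 5 -> Saturday
Last day offset: 31 - 1 = 30 days
Weekday index = (5 + 30) mod 7 = 0

Monday, March 31


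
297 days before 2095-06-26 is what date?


Start: 2095-06-26, subtract 297 days
Back 26 days from June 26 reaches May 31, 2095 -> 271 left
May 2095 has 31 days -> back to April 30, 2095 -> 240 left
April 2095 has 30 days -> back to March 31, 2095 -> 210 left
March 2095 has 31 days -> back to February 28, 2095 -> 179 left
February 2095 has 28 days -> back to January 31, 2095 -> 151 left
January 2095 has 31 days -> back to December 31, 2094 -> 120 left
December 2094 has 31 days -> back to November 30, 2094 -> 89 left
November 2094 has 30 days -> back to October 31, 2094 -> 59 left
October 2094 has 31 days -> back to September 30, 2094 -> 28 left
September 2094: 30 - 28 = 2 -> lands on September 2

Result: 2094-09-02


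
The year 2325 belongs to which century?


Century = (year - 1) // 100 + 1
= (2325 - 1) // 100 + 1
= 2324 // 100 + 1
= 23 + 1

24th century


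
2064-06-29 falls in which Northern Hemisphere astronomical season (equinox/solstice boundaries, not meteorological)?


Date: June 29
Astronomical Summer (approx.; exact equinox/solstice day varies by year): June 21 to September 21
June 29 falls within the Summer window

Summer


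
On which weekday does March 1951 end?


March 1951 has 31 days
Anchor: Jan 1, 1951. With p = 1951 - 1 = 1950: (p + p//4 - p//100 + p//400) mod 7 = (1950 + 487 - 19 + 4) mod 7 = 2422 mod 7 = 0 -> Monday (Mon=0 ... Sun=6)
Days before March (Jan-Feb): 59; March 1 index = (0 + 59) mod 7 = 3 -> Thursday
Last day offset: 31 - 1 = 30 days
Weekday index = (3 + 30) mod 7 = 5

Saturday, March 31


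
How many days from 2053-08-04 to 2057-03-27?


From 2053-08-04 to 2057-03-27
2053-08-04: days before August = 31 + 28 + 31 + 30 + 31 + 30 + 31 = 212 (2053 is not a leap year); day of year = 212 + 4 = 216
2057-03-27: days before March = 31 + 28 = 59 (2057 is not a leap year); day of year = 59 + 27 = 86
Rest of 2053: 365 - 216 = 149
Full years 2054 (365), 2055 (365), 2056 (366): 1096
Total = 149 + 1096 + 86 = 1331

1331 days


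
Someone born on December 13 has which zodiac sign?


Date: December 13
Conventional tropical zodiac dates: Sagittarius from November 22 onward; Capricorn starts December 22
December 13 falls within the Sagittarius range

Sagittarius


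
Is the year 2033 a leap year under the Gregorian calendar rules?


Gregorian leap year rule: divisible by 4, but not by 100, unless also by 400.
2033 is not divisible by 4 -> not a leap year

No


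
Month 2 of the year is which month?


Month 2 of 12

February


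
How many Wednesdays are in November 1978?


November 1978 has 30 days
Anchor: Jan 1, 1978. With p = 1978 - 1 = 1977: (p + p//4 - p//100 + p//400) mod 7 = (1977 + 494 - 19 + 4) mod 7 = 2456 mod 7 = 6 -> Sunday (Mon=0 ... Sun=6)
Days before November (Jan-Oct): 304; November 1 index = (6 + 304) mod 7 = 2 -> Wednesday
First Wednesday is November 1
Wednesdays: 1, 8, 15, 22, 29

5 Wednesdays


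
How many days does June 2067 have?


June 2067

30 days


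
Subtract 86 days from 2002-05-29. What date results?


Start: 2002-05-29, subtract 86 days
Back 29 days from May 29 reaches April 30, 2002 -> 57 left
April 2002 has 30 days -> back to March 31, 2002 -> 27 left
March 2002: 31 - 27 = 4 -> lands on March 4

Result: 2002-03-04


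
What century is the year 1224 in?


Century = (year - 1) // 100 + 1
= (1224 - 1) // 100 + 1
= 1223 // 100 + 1
= 12 + 1

13th century


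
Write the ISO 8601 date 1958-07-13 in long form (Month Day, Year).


ISO 1958-07-13 parses as year=1958, month=07, day=13
Month 7 -> July

July 13, 1958


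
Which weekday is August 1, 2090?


Target: August 1, 2090
Anchor: Jan 1, 2090. With p = 2090 - 1 = 2089: (p + p//4 - p//100 + p//400) mod 7 = (2089 + 522 - 20 + 5) mod 7 = 2596 mod 7 = 6 -> Sunday (Mon=0 ... Sun=6)
Days before August (Jan-Jul): 212 days
Weekday index = (6 + 212) mod 7 = 1

Tuesday


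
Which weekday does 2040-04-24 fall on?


Date: April 24, 2040
Anchor: Jan 1, 2040. With p = 2040 - 1 = 2039: (p + p//4 - p//100 + p//400) mod 7 = (2039 + 509 - 20 + 5) mod 7 = 2533 mod 7 = 6 -> Sunday (Mon=0 ... Sun=6)
Days before April (Jan-Mar): 91; offset = 91 + 24 - 1 = 114
Weekday index = (6 + 114) mod 7 = 1

Day of the week: Tuesday


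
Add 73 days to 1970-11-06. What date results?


Start: 1970-11-06, add 73 days
November 1970 has 30 days: 30 - 6 = 24 days to November 30 -> 49 left
December 1970 has 31 days -> 18 left
January 1971: 18 <= 31 -> lands on January 18

Result: 1971-01-18


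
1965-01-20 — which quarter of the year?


Month: January (month 1)
Q1: Jan-Mar, Q2: Apr-Jun, Q3: Jul-Sep, Q4: Oct-Dec

Q1


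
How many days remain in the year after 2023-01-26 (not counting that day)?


Day of year: 26 of 365
Remaining = 365 - 26

339 days


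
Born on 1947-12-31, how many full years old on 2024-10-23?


Birth: 1947-12-31
Reference: 2024-10-23
Year difference: 2024 - 1947 = 77
Birthday not yet reached in 2024, subtract 1

76 years old


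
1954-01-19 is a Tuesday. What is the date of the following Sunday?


Current: Tuesday
Target: Sunday
Days ahead: 5

Next Sunday: 1954-01-24


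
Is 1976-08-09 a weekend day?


Anchor: Jan 1, 1976. With p = 1976 - 1 = 1975: (p + p//4 - p//100 + p//400) mod 7 = (1975 + 493 - 19 + 4) mod 7 = 2453 mod 7 = 3 -> Thursday (Mon=0 ... Sun=6)
Day of year: 222; offset = 221
Weekday index = (3 + 221) mod 7 = 0 -> Monday
Weekend days: Saturday, Sunday

No


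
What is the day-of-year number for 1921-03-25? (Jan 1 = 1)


Date: March 25, 1921
Days in months 1 through 2: 59
Plus 25 days in March

Day of year: 84


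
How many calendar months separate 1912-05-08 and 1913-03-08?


From May 1912 to March 1913
1 year * 12 = 12 months, minus 2 months = 10

10 months


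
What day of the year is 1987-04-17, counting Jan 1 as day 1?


Date: April 17, 1987
Days in months 1 through 3: 90
Plus 17 days in April

Day of year: 107


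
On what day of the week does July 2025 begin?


Target: July 1, 2025
Anchor: Jan 1, 2025. With p = 2025 - 1 = 2024: (p + p//4 - p//100 + p//400) mod 7 = (2024 + 506 - 20 + 5) mod 7 = 2515 mod 7 = 2 -> Wednesday (Mon=0 ... Sun=6)
Days before July (Jan-Jun): 181 days
Weekday index = (2 + 181) mod 7 = 1

Tuesday


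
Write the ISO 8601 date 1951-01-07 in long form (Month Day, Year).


ISO 1951-01-07 parses as year=1951, month=01, day=07
Month 1 -> January

January 7, 1951


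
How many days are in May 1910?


May 1910

31 days


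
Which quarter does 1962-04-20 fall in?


Month: April (month 4)
Q1: Jan-Mar, Q2: Apr-Jun, Q3: Jul-Sep, Q4: Oct-Dec

Q2


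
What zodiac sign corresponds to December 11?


Date: December 11
Conventional tropical zodiac dates: Sagittarius from November 22 onward; Capricorn starts December 22
December 11 falls within the Sagittarius range

Sagittarius


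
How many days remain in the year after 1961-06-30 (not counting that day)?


Day of year: 181 of 365
Remaining = 365 - 181

184 days


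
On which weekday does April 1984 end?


April 1984 has 30 days
Anchor: Jan 1, 1984. With p = 1984 - 1 = 1983: (p + p//4 - p//100 + p//400) mod 7 = (1983 + 495 - 19 + 4) mod 7 = 2463 mod 7 = 6 -> Sunday (Mon=0 ... Sun=6)
Days before April (Jan-Mar): 91; April 1 index = (6 + 91) mod 7 = 6 -> Sunday
Last day offset: 30 - 1 = 29 days
Weekday index = (6 + 29) mod 7 = 0

Monday, April 30


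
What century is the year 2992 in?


Century = (year - 1) // 100 + 1
= (2992 - 1) // 100 + 1
= 2991 // 100 + 1
= 29 + 1

30th century


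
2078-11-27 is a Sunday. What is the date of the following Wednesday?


Current: Sunday
Target: Wednesday
Days ahead: 3

Next Wednesday: 2078-11-30


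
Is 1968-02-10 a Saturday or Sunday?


Anchor: Jan 1, 1968. With p = 1968 - 1 = 1967: (p + p//4 - p//100 + p//400) mod 7 = (1967 + 491 - 19 + 4) mod 7 = 2443 mod 7 = 0 -> Monday (Mon=0 ... Sun=6)
Day of year: 41; offset = 40
Weekday index = (0 + 40) mod 7 = 5 -> Saturday
Weekend days: Saturday, Sunday

Yes


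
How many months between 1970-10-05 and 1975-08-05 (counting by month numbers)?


From October 1970 to August 1975
5 years * 12 = 60 months, minus 2 months = 58

58 months


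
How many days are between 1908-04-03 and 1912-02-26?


From 1908-04-03 to 1912-02-26
1908-04-03: days before April = 31 + 29 + 31 = 91 (1908 is a leap year); day of year = 91 + 3 = 94
1912-02-26: days before February = 31; day of year = 31 + 26 = 57
Rest of 1908: 366 - 94 = 272
Full years 1909 (365), 1910 (365), 1911 (365): 1095
Total = 272 + 1095 + 57 = 1424

1424 days


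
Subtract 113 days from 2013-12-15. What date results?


Start: 2013-12-15, subtract 113 days
Back 15 days from December 15 reaches November 30, 2013 -> 98 left
November 2013 has 30 days -> back to October 31, 2013 -> 68 left
October 2013 has 31 days -> back to September 30, 2013 -> 37 left
September 2013 has 30 days -> back to August 31, 2013 -> 7 left
August 2013: 31 - 7 = 24 -> lands on August 24

Result: 2013-08-24


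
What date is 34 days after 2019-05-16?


Start: 2019-05-16, add 34 days
May 2019 has 31 days: 31 - 16 = 15 days to May 31 -> 19 left
June 2019: 19 <= 30 -> lands on June 19

Result: 2019-06-19


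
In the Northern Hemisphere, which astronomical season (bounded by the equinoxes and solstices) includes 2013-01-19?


Date: January 19
Astronomical Winter (approx.; exact equinox/solstice day varies by year): December 21 to March 19
January 19 falls within the Winter window

Winter


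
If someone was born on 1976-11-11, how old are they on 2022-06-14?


Birth: 1976-11-11
Reference: 2022-06-14
Year difference: 2022 - 1976 = 46
Birthday not yet reached in 2022, subtract 1

45 years old


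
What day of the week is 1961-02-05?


Date: February 5, 1961
Anchor: Jan 1, 1961. With p = 1961 - 1 = 1960: (p + p//4 - p//100 + p//400) mod 7 = (1960 + 490 - 19 + 4) mod 7 = 2435 mod 7 = 6 -> Sunday (Mon=0 ... Sun=6)
Days before February (Jan): 31; offset = 31 + 5 - 1 = 35
Weekday index = (6 + 35) mod 7 = 6

Day of the week: Sunday


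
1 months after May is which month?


May is month 5
5 + 1 = 6

June


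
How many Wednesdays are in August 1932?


August 1932 has 31 days
Anchor: Jan 1, 1932. With p = 1932 - 1 = 1931: (p + p//4 - p//100 + p//400) mod 7 = (1931 + 482 - 19 + 4) mod 7 = 2398 mod 7 = 4 -> Friday (Mon=0 ... Sun=6)
Days before August (Jan-Jul): 213; August 1 index = (4 + 213) mod 7 = 0 -> Monday
First Wednesday is August 3
Wednesdays: 3, 10, 17, 24, 31

5 Wednesdays


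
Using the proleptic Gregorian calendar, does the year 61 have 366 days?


Gregorian leap year rule: divisible by 4, but not by 100, unless also by 400.
61 is not divisible by 4 -> not a leap year

No


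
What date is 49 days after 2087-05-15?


Start: 2087-05-15, add 49 days
May 2087 has 31 days: 31 - 15 = 16 days to May 31 -> 33 left
June 2087 has 30 days -> 3 left
July 2087: 3 <= 31 -> lands on July 3

Result: 2087-07-03


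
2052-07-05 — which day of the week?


Date: July 5, 2052
Anchor: Jan 1, 2052. With p = 2052 - 1 = 2051: (p + p//4 - p//100 + p//400) mod 7 = (2051 + 512 - 20 + 5) mod 7 = 2548 mod 7 = 0 -> Monday (Mon=0 ... Sun=6)
Days before July (Jan-Jun): 182; offset = 182 + 5 - 1 = 186
Weekday index = (0 + 186) mod 7 = 4

Day of the week: Friday


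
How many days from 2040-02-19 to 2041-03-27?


From 2040-02-19 to 2041-03-27
2040-02-19: days before February = 31; day of year = 31 + 19 = 50
2041-03-27: days before March = 31 + 28 = 59 (2041 is not a leap year); day of year = 59 + 27 = 86
Rest of 2040: 366 - 50 = 316
Total = 316 + 86 = 402

402 days


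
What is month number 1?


Month 1 of 12

January


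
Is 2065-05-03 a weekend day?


Anchor: Jan 1, 2065. With p = 2065 - 1 = 2064: (p + p//4 - p//100 + p//400) mod 7 = (2064 + 516 - 20 + 5) mod 7 = 2565 mod 7 = 3 -> Thursday (Mon=0 ... Sun=6)
Day of year: 123; offset = 122
Weekday index = (3 + 122) mod 7 = 6 -> Sunday
Weekend days: Saturday, Sunday

Yes


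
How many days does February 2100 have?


February 2100 (leap year: no)

28 days


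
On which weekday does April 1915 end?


April 1915 has 30 days
Anchor: Jan 1, 1915. With p = 1915 - 1 = 1914: (p + p//4 - p//100 + p//400) mod 7 = (1914 + 478 - 19 + 4) mod 7 = 2377 mod 7 = 4 -> Friday (Mon=0 ... Sun=6)
Days before April (Jan-Mar): 90; April 1 index = (4 + 90) mod 7 = 3 -> Thursday
Last day offset: 30 - 1 = 29 days
Weekday index = (3 + 29) mod 7 = 4

Friday, April 30


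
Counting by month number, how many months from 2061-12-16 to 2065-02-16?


From December 2061 to February 2065
4 years * 12 = 48 months, minus 10 months = 38

38 months


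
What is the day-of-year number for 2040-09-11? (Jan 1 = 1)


Date: September 11, 2040
Days in months 1 through 8: 244
Plus 11 days in September

Day of year: 255


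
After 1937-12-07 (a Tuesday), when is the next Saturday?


Current: Tuesday
Target: Saturday
Days ahead: 4

Next Saturday: 1937-12-11


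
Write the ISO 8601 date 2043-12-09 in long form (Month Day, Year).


ISO 2043-12-09 parses as year=2043, month=12, day=09
Month 12 -> December

December 9, 2043


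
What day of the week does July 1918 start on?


Target: July 1, 1918
Anchor: Jan 1, 1918. With p = 1918 - 1 = 1917: (p + p//4 - p//100 + p//400) mod 7 = (1917 + 479 - 19 + 4) mod 7 = 2381 mod 7 = 1 -> Tuesday (Mon=0 ... Sun=6)
Days before July (Jan-Jun): 181 days
Weekday index = (1 + 181) mod 7 = 0

Monday


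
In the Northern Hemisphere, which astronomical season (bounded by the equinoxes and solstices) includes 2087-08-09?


Date: August 9
Astronomical Summer (approx.; exact equinox/solstice day varies by year): June 21 to September 21
August 9 falls within the Summer window

Summer


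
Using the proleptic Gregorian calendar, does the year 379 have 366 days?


Gregorian leap year rule: divisible by 4, but not by 100, unless also by 400.
379 is not divisible by 4 -> not a leap year

No


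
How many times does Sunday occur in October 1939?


October 1939 has 31 days
Anchor: Jan 1, 1939. With p = 1939 - 1 = 1938: (p + p//4 - p//100 + p//400) mod 7 = (1938 + 484 - 19 + 4) mod 7 = 2407 mod 7 = 6 -> Sunday (Mon=0 ... Sun=6)
Days before October (Jan-Sep): 273; October 1 index = (6 + 273) mod 7 = 6 -> Sunday
First Sunday is October 1
Sundays: 1, 8, 15, 22, 29

5 Sundays


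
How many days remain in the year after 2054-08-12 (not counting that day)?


Day of year: 224 of 365
Remaining = 365 - 224

141 days


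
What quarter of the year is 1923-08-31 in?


Month: August (month 8)
Q1: Jan-Mar, Q2: Apr-Jun, Q3: Jul-Sep, Q4: Oct-Dec

Q3


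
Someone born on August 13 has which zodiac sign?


Date: August 13
Conventional tropical zodiac dates: Leo from July 23 onward; Virgo starts August 23
August 13 falls within the Leo range

Leo


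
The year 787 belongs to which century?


Century = (year - 1) // 100 + 1
= (787 - 1) // 100 + 1
= 786 // 100 + 1
= 7 + 1

8th century


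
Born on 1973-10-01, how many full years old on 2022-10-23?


Birth: 1973-10-01
Reference: 2022-10-23
Year difference: 2022 - 1973 = 49

49 years old


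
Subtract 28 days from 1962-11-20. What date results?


Start: 1962-11-20, subtract 28 days
Back 20 days from November 20 reaches October 31, 1962 -> 8 left
October 1962: 31 - 8 = 23 -> lands on October 23

Result: 1962-10-23


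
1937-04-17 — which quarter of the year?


Month: April (month 4)
Q1: Jan-Mar, Q2: Apr-Jun, Q3: Jul-Sep, Q4: Oct-Dec

Q2


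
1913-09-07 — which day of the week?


Date: September 7, 1913
Anchor: Jan 1, 1913. With p = 1913 - 1 = 1912: (p + p//4 - p//100 + p//400) mod 7 = (1912 + 478 - 19 + 4) mod 7 = 2375 mod 7 = 2 -> Wednesday (Mon=0 ... Sun=6)
Days before September (Jan-Aug): 243; offset = 243 + 7 - 1 = 249
Weekday index = (2 + 249) mod 7 = 6

Day of the week: Sunday


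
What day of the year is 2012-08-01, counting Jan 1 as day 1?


Date: August 1, 2012
Days in months 1 through 7: 213
Plus 1 days in August

Day of year: 214


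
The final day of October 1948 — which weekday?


October 1948 has 31 days
Anchor: Jan 1, 1948. With p = 1948 - 1 = 1947: (p + p//4 - p//100 + p//400) mod 7 = (1947 + 486 - 19 + 4) mod 7 = 2418 mod 7 = 3 -> Thursday (Mon=0 ... Sun=6)
Days before October (Jan-Sep): 274; October 1 index = (3 + 274) mod 7 = 4 -> Friday
Last day offset: 31 - 1 = 30 days
Weekday index = (4 + 30) mod 7 = 6

Sunday, October 31
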